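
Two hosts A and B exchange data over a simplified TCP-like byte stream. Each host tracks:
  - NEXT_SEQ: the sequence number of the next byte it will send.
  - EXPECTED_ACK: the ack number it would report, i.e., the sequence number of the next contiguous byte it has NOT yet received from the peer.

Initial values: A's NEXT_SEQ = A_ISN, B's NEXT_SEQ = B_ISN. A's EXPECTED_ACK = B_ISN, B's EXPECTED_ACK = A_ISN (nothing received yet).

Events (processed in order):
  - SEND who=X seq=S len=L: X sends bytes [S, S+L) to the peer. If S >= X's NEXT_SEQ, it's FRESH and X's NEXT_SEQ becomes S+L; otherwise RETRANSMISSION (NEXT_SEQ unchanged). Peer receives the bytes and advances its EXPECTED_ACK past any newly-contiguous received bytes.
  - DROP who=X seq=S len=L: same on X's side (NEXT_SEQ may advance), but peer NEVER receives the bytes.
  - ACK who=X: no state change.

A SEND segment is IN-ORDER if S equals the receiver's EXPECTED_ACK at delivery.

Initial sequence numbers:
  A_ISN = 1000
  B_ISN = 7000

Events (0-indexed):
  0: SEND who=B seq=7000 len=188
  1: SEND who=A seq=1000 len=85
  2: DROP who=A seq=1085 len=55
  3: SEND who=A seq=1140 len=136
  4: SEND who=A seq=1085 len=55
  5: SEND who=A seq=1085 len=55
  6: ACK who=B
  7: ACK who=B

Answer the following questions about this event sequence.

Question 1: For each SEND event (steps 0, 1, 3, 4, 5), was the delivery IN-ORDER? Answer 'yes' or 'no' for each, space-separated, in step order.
Answer: yes yes no yes no

Derivation:
Step 0: SEND seq=7000 -> in-order
Step 1: SEND seq=1000 -> in-order
Step 3: SEND seq=1140 -> out-of-order
Step 4: SEND seq=1085 -> in-order
Step 5: SEND seq=1085 -> out-of-order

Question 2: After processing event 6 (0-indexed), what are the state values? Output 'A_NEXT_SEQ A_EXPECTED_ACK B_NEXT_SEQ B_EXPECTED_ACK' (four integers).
After event 0: A_seq=1000 A_ack=7188 B_seq=7188 B_ack=1000
After event 1: A_seq=1085 A_ack=7188 B_seq=7188 B_ack=1085
After event 2: A_seq=1140 A_ack=7188 B_seq=7188 B_ack=1085
After event 3: A_seq=1276 A_ack=7188 B_seq=7188 B_ack=1085
After event 4: A_seq=1276 A_ack=7188 B_seq=7188 B_ack=1276
After event 5: A_seq=1276 A_ack=7188 B_seq=7188 B_ack=1276
After event 6: A_seq=1276 A_ack=7188 B_seq=7188 B_ack=1276

1276 7188 7188 1276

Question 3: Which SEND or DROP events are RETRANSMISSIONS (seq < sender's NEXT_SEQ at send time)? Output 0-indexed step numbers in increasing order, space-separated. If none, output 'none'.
Step 0: SEND seq=7000 -> fresh
Step 1: SEND seq=1000 -> fresh
Step 2: DROP seq=1085 -> fresh
Step 3: SEND seq=1140 -> fresh
Step 4: SEND seq=1085 -> retransmit
Step 5: SEND seq=1085 -> retransmit

Answer: 4 5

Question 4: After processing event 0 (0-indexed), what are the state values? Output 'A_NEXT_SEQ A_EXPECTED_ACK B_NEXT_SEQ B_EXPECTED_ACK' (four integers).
After event 0: A_seq=1000 A_ack=7188 B_seq=7188 B_ack=1000

1000 7188 7188 1000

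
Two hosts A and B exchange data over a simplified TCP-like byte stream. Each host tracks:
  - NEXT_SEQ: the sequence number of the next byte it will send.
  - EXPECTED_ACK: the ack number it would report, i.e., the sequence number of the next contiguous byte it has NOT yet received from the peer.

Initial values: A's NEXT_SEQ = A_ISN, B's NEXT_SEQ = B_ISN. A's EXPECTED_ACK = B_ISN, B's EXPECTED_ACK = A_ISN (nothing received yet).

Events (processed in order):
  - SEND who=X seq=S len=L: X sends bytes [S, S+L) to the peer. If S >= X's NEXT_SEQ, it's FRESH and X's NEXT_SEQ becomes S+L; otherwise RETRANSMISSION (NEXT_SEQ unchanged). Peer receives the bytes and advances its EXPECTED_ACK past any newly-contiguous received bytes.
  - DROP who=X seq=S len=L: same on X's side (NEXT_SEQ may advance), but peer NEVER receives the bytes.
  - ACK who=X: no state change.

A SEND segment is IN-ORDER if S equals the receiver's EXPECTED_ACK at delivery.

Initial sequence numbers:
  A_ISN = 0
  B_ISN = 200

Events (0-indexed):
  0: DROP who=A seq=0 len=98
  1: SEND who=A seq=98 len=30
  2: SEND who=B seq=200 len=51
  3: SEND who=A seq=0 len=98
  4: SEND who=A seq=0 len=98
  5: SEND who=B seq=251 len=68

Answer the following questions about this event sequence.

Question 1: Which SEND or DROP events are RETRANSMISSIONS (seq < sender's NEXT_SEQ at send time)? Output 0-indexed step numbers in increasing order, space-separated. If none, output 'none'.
Answer: 3 4

Derivation:
Step 0: DROP seq=0 -> fresh
Step 1: SEND seq=98 -> fresh
Step 2: SEND seq=200 -> fresh
Step 3: SEND seq=0 -> retransmit
Step 4: SEND seq=0 -> retransmit
Step 5: SEND seq=251 -> fresh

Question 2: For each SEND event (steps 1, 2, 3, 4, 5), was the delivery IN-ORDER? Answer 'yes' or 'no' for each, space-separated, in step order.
Step 1: SEND seq=98 -> out-of-order
Step 2: SEND seq=200 -> in-order
Step 3: SEND seq=0 -> in-order
Step 4: SEND seq=0 -> out-of-order
Step 5: SEND seq=251 -> in-order

Answer: no yes yes no yes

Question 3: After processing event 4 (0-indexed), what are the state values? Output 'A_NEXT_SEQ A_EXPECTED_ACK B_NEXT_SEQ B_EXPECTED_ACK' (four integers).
After event 0: A_seq=98 A_ack=200 B_seq=200 B_ack=0
After event 1: A_seq=128 A_ack=200 B_seq=200 B_ack=0
After event 2: A_seq=128 A_ack=251 B_seq=251 B_ack=0
After event 3: A_seq=128 A_ack=251 B_seq=251 B_ack=128
After event 4: A_seq=128 A_ack=251 B_seq=251 B_ack=128

128 251 251 128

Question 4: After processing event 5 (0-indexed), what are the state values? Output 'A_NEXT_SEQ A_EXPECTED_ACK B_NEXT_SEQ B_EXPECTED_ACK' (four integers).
After event 0: A_seq=98 A_ack=200 B_seq=200 B_ack=0
After event 1: A_seq=128 A_ack=200 B_seq=200 B_ack=0
After event 2: A_seq=128 A_ack=251 B_seq=251 B_ack=0
After event 3: A_seq=128 A_ack=251 B_seq=251 B_ack=128
After event 4: A_seq=128 A_ack=251 B_seq=251 B_ack=128
After event 5: A_seq=128 A_ack=319 B_seq=319 B_ack=128

128 319 319 128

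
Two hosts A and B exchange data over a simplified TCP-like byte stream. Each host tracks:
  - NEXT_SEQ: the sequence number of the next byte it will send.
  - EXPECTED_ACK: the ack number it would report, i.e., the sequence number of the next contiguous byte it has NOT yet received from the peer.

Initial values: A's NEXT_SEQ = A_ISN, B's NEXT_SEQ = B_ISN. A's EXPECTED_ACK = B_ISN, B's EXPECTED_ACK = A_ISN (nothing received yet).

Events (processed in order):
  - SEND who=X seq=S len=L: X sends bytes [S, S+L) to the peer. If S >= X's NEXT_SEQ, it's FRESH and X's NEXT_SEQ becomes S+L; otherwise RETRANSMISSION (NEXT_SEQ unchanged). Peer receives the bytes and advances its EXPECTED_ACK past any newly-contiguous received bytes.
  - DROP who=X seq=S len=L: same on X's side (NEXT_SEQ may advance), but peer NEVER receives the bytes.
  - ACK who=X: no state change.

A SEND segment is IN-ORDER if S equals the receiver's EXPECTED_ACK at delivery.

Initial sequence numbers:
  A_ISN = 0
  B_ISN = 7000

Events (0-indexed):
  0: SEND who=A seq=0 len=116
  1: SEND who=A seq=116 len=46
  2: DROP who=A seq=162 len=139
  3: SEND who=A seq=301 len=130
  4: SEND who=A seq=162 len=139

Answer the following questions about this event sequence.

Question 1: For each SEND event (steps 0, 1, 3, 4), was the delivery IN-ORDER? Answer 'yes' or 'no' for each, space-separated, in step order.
Answer: yes yes no yes

Derivation:
Step 0: SEND seq=0 -> in-order
Step 1: SEND seq=116 -> in-order
Step 3: SEND seq=301 -> out-of-order
Step 4: SEND seq=162 -> in-order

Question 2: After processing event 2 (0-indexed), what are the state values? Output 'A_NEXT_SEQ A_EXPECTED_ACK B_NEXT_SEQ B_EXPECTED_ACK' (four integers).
After event 0: A_seq=116 A_ack=7000 B_seq=7000 B_ack=116
After event 1: A_seq=162 A_ack=7000 B_seq=7000 B_ack=162
After event 2: A_seq=301 A_ack=7000 B_seq=7000 B_ack=162

301 7000 7000 162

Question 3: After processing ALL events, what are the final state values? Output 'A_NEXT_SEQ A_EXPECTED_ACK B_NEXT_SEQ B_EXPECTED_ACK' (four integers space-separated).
Answer: 431 7000 7000 431

Derivation:
After event 0: A_seq=116 A_ack=7000 B_seq=7000 B_ack=116
After event 1: A_seq=162 A_ack=7000 B_seq=7000 B_ack=162
After event 2: A_seq=301 A_ack=7000 B_seq=7000 B_ack=162
After event 3: A_seq=431 A_ack=7000 B_seq=7000 B_ack=162
After event 4: A_seq=431 A_ack=7000 B_seq=7000 B_ack=431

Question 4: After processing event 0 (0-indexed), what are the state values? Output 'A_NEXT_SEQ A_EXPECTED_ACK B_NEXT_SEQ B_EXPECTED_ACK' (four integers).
After event 0: A_seq=116 A_ack=7000 B_seq=7000 B_ack=116

116 7000 7000 116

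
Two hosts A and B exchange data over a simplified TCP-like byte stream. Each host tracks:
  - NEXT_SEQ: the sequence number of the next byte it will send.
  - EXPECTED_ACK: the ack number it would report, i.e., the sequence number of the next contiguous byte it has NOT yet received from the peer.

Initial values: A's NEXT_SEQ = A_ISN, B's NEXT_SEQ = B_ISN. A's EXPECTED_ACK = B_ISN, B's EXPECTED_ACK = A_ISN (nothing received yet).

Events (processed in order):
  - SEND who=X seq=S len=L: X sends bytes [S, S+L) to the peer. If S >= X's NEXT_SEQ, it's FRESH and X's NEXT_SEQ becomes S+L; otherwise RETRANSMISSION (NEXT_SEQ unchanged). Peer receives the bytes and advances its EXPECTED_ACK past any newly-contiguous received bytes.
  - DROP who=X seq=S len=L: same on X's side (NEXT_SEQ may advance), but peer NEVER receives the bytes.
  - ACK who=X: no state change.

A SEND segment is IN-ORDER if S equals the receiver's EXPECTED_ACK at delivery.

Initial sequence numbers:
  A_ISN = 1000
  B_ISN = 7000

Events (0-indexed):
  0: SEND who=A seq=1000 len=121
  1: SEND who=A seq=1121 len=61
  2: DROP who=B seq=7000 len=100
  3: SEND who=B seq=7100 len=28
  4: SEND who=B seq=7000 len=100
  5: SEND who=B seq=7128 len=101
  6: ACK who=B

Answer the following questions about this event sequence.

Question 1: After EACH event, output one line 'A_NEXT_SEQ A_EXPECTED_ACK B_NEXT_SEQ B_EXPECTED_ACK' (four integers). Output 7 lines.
1121 7000 7000 1121
1182 7000 7000 1182
1182 7000 7100 1182
1182 7000 7128 1182
1182 7128 7128 1182
1182 7229 7229 1182
1182 7229 7229 1182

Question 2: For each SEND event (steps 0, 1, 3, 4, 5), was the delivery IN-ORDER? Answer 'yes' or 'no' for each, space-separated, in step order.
Answer: yes yes no yes yes

Derivation:
Step 0: SEND seq=1000 -> in-order
Step 1: SEND seq=1121 -> in-order
Step 3: SEND seq=7100 -> out-of-order
Step 4: SEND seq=7000 -> in-order
Step 5: SEND seq=7128 -> in-order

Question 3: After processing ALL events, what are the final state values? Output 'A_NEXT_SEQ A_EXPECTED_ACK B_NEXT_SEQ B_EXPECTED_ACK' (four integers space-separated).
Answer: 1182 7229 7229 1182

Derivation:
After event 0: A_seq=1121 A_ack=7000 B_seq=7000 B_ack=1121
After event 1: A_seq=1182 A_ack=7000 B_seq=7000 B_ack=1182
After event 2: A_seq=1182 A_ack=7000 B_seq=7100 B_ack=1182
After event 3: A_seq=1182 A_ack=7000 B_seq=7128 B_ack=1182
After event 4: A_seq=1182 A_ack=7128 B_seq=7128 B_ack=1182
After event 5: A_seq=1182 A_ack=7229 B_seq=7229 B_ack=1182
After event 6: A_seq=1182 A_ack=7229 B_seq=7229 B_ack=1182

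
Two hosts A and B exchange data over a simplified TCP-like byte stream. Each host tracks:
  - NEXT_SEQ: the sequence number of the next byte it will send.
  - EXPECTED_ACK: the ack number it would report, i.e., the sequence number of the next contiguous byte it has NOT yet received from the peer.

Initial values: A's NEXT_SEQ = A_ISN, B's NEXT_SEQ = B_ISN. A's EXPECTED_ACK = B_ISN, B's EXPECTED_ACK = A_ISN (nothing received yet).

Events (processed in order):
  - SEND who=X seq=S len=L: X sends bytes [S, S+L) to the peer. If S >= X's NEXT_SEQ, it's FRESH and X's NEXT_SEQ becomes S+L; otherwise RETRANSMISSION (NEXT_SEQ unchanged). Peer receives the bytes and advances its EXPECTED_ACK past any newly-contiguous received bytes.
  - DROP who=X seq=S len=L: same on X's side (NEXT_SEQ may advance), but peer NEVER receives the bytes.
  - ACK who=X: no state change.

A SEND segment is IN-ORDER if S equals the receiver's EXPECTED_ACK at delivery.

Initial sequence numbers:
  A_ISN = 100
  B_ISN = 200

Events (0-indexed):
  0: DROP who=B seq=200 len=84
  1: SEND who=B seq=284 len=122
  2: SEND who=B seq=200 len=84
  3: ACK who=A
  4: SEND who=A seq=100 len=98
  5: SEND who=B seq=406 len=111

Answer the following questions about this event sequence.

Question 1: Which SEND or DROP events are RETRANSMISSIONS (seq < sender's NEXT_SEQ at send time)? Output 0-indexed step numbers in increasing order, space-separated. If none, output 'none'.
Answer: 2

Derivation:
Step 0: DROP seq=200 -> fresh
Step 1: SEND seq=284 -> fresh
Step 2: SEND seq=200 -> retransmit
Step 4: SEND seq=100 -> fresh
Step 5: SEND seq=406 -> fresh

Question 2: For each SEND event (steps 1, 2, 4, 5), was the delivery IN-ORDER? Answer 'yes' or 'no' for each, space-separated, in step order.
Answer: no yes yes yes

Derivation:
Step 1: SEND seq=284 -> out-of-order
Step 2: SEND seq=200 -> in-order
Step 4: SEND seq=100 -> in-order
Step 5: SEND seq=406 -> in-order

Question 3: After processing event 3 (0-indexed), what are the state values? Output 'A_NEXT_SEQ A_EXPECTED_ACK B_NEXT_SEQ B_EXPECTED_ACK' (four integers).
After event 0: A_seq=100 A_ack=200 B_seq=284 B_ack=100
After event 1: A_seq=100 A_ack=200 B_seq=406 B_ack=100
After event 2: A_seq=100 A_ack=406 B_seq=406 B_ack=100
After event 3: A_seq=100 A_ack=406 B_seq=406 B_ack=100

100 406 406 100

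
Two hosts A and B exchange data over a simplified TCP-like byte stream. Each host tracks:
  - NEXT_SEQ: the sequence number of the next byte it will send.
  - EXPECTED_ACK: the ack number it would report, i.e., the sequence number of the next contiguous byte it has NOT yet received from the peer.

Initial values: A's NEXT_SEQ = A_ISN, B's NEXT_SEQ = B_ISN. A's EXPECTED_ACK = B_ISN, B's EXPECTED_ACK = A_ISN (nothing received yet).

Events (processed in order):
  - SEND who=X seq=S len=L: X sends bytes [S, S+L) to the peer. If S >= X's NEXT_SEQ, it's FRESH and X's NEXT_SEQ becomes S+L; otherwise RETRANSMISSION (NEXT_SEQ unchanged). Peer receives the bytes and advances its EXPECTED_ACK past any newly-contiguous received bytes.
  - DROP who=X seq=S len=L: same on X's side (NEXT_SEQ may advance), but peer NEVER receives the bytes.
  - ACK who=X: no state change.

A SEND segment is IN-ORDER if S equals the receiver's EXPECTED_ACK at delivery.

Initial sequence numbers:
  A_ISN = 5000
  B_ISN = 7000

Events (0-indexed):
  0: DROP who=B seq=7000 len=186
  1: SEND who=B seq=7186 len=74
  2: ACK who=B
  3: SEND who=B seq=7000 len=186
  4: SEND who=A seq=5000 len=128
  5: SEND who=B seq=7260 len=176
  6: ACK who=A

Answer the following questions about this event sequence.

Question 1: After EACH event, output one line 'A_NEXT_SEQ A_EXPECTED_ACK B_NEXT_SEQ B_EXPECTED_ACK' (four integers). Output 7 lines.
5000 7000 7186 5000
5000 7000 7260 5000
5000 7000 7260 5000
5000 7260 7260 5000
5128 7260 7260 5128
5128 7436 7436 5128
5128 7436 7436 5128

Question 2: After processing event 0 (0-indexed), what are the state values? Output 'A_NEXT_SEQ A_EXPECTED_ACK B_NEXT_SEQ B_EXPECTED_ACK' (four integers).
After event 0: A_seq=5000 A_ack=7000 B_seq=7186 B_ack=5000

5000 7000 7186 5000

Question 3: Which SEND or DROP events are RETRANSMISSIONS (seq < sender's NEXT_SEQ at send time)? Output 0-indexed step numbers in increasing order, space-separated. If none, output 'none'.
Step 0: DROP seq=7000 -> fresh
Step 1: SEND seq=7186 -> fresh
Step 3: SEND seq=7000 -> retransmit
Step 4: SEND seq=5000 -> fresh
Step 5: SEND seq=7260 -> fresh

Answer: 3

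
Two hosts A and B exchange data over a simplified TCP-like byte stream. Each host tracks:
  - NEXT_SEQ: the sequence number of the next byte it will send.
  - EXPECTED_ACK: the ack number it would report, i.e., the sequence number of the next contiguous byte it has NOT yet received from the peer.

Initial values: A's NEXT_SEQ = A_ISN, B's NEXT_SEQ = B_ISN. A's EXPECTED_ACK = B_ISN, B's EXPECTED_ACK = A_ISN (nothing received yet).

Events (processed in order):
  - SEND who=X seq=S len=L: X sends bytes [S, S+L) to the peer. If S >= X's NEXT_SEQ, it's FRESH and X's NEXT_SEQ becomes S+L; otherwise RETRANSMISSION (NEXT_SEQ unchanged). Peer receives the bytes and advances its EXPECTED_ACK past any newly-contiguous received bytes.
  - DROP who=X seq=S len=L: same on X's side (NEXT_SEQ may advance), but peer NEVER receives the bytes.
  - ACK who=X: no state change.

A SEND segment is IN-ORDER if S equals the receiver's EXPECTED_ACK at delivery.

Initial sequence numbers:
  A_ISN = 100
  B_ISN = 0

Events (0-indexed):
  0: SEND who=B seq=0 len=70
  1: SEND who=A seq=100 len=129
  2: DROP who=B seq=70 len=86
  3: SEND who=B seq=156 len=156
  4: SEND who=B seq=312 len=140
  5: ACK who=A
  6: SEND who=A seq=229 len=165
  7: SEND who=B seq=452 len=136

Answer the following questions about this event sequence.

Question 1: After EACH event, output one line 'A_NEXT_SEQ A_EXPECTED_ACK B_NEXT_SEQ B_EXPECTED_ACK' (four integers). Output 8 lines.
100 70 70 100
229 70 70 229
229 70 156 229
229 70 312 229
229 70 452 229
229 70 452 229
394 70 452 394
394 70 588 394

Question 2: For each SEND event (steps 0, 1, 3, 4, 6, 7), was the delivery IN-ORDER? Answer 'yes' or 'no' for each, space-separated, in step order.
Answer: yes yes no no yes no

Derivation:
Step 0: SEND seq=0 -> in-order
Step 1: SEND seq=100 -> in-order
Step 3: SEND seq=156 -> out-of-order
Step 4: SEND seq=312 -> out-of-order
Step 6: SEND seq=229 -> in-order
Step 7: SEND seq=452 -> out-of-order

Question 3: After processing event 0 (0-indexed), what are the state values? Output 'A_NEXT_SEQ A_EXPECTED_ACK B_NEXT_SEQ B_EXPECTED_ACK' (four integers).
After event 0: A_seq=100 A_ack=70 B_seq=70 B_ack=100

100 70 70 100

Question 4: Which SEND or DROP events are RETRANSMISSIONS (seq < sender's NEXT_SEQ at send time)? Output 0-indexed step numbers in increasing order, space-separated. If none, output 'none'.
Answer: none

Derivation:
Step 0: SEND seq=0 -> fresh
Step 1: SEND seq=100 -> fresh
Step 2: DROP seq=70 -> fresh
Step 3: SEND seq=156 -> fresh
Step 4: SEND seq=312 -> fresh
Step 6: SEND seq=229 -> fresh
Step 7: SEND seq=452 -> fresh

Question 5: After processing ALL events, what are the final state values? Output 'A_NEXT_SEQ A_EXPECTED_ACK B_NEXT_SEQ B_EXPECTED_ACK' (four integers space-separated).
After event 0: A_seq=100 A_ack=70 B_seq=70 B_ack=100
After event 1: A_seq=229 A_ack=70 B_seq=70 B_ack=229
After event 2: A_seq=229 A_ack=70 B_seq=156 B_ack=229
After event 3: A_seq=229 A_ack=70 B_seq=312 B_ack=229
After event 4: A_seq=229 A_ack=70 B_seq=452 B_ack=229
After event 5: A_seq=229 A_ack=70 B_seq=452 B_ack=229
After event 6: A_seq=394 A_ack=70 B_seq=452 B_ack=394
After event 7: A_seq=394 A_ack=70 B_seq=588 B_ack=394

Answer: 394 70 588 394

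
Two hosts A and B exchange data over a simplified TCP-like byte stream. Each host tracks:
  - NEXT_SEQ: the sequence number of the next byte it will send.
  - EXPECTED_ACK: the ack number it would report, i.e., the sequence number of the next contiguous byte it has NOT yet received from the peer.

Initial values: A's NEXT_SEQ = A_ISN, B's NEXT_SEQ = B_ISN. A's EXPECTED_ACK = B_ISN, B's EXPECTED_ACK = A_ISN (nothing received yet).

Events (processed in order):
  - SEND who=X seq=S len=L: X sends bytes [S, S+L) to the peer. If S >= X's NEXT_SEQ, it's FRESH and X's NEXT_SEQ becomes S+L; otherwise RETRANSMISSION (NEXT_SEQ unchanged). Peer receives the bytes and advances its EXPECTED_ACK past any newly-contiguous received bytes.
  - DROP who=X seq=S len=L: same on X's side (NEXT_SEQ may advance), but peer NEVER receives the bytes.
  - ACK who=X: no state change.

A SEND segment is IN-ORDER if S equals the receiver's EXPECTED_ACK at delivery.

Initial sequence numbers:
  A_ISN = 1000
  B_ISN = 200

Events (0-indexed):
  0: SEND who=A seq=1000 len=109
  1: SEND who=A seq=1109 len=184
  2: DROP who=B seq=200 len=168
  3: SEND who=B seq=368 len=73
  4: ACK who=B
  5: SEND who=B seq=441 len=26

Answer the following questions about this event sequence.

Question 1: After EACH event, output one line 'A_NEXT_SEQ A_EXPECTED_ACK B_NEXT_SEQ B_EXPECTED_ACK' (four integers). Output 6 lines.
1109 200 200 1109
1293 200 200 1293
1293 200 368 1293
1293 200 441 1293
1293 200 441 1293
1293 200 467 1293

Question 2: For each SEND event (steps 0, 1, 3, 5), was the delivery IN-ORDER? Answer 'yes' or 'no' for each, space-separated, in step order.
Step 0: SEND seq=1000 -> in-order
Step 1: SEND seq=1109 -> in-order
Step 3: SEND seq=368 -> out-of-order
Step 5: SEND seq=441 -> out-of-order

Answer: yes yes no no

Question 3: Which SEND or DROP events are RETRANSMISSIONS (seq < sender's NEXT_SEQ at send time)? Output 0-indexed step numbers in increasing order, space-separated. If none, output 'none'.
Answer: none

Derivation:
Step 0: SEND seq=1000 -> fresh
Step 1: SEND seq=1109 -> fresh
Step 2: DROP seq=200 -> fresh
Step 3: SEND seq=368 -> fresh
Step 5: SEND seq=441 -> fresh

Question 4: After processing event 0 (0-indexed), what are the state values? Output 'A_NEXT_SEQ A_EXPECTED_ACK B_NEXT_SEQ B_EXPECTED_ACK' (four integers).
After event 0: A_seq=1109 A_ack=200 B_seq=200 B_ack=1109

1109 200 200 1109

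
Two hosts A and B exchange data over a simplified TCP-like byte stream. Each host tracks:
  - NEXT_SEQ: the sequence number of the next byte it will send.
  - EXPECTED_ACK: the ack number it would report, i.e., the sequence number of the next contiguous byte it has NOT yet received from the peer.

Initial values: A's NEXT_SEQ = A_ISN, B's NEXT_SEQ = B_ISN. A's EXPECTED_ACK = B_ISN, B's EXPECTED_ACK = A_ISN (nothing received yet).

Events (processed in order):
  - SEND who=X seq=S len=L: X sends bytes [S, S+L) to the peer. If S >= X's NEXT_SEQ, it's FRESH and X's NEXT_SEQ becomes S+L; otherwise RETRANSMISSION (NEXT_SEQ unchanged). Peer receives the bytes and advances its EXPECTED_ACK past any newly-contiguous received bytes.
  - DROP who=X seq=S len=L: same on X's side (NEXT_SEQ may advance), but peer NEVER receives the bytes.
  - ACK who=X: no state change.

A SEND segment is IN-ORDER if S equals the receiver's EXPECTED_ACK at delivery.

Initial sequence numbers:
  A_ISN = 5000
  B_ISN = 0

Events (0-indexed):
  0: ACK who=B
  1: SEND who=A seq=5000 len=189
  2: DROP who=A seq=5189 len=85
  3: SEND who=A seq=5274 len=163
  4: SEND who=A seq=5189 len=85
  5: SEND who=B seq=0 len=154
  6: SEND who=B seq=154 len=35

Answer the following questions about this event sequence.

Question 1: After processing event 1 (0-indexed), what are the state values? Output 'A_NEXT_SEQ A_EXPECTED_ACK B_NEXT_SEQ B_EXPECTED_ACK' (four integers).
After event 0: A_seq=5000 A_ack=0 B_seq=0 B_ack=5000
After event 1: A_seq=5189 A_ack=0 B_seq=0 B_ack=5189

5189 0 0 5189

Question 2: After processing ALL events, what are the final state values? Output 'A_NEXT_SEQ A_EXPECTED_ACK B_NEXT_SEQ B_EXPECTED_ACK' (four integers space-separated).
Answer: 5437 189 189 5437

Derivation:
After event 0: A_seq=5000 A_ack=0 B_seq=0 B_ack=5000
After event 1: A_seq=5189 A_ack=0 B_seq=0 B_ack=5189
After event 2: A_seq=5274 A_ack=0 B_seq=0 B_ack=5189
After event 3: A_seq=5437 A_ack=0 B_seq=0 B_ack=5189
After event 4: A_seq=5437 A_ack=0 B_seq=0 B_ack=5437
After event 5: A_seq=5437 A_ack=154 B_seq=154 B_ack=5437
After event 6: A_seq=5437 A_ack=189 B_seq=189 B_ack=5437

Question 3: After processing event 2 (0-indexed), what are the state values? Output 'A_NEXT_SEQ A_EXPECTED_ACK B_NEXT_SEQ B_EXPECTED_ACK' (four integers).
After event 0: A_seq=5000 A_ack=0 B_seq=0 B_ack=5000
After event 1: A_seq=5189 A_ack=0 B_seq=0 B_ack=5189
After event 2: A_seq=5274 A_ack=0 B_seq=0 B_ack=5189

5274 0 0 5189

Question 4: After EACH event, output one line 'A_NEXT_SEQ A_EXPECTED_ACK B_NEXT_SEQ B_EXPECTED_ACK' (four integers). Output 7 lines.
5000 0 0 5000
5189 0 0 5189
5274 0 0 5189
5437 0 0 5189
5437 0 0 5437
5437 154 154 5437
5437 189 189 5437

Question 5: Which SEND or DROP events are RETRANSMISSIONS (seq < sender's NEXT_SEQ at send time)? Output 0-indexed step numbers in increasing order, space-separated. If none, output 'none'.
Step 1: SEND seq=5000 -> fresh
Step 2: DROP seq=5189 -> fresh
Step 3: SEND seq=5274 -> fresh
Step 4: SEND seq=5189 -> retransmit
Step 5: SEND seq=0 -> fresh
Step 6: SEND seq=154 -> fresh

Answer: 4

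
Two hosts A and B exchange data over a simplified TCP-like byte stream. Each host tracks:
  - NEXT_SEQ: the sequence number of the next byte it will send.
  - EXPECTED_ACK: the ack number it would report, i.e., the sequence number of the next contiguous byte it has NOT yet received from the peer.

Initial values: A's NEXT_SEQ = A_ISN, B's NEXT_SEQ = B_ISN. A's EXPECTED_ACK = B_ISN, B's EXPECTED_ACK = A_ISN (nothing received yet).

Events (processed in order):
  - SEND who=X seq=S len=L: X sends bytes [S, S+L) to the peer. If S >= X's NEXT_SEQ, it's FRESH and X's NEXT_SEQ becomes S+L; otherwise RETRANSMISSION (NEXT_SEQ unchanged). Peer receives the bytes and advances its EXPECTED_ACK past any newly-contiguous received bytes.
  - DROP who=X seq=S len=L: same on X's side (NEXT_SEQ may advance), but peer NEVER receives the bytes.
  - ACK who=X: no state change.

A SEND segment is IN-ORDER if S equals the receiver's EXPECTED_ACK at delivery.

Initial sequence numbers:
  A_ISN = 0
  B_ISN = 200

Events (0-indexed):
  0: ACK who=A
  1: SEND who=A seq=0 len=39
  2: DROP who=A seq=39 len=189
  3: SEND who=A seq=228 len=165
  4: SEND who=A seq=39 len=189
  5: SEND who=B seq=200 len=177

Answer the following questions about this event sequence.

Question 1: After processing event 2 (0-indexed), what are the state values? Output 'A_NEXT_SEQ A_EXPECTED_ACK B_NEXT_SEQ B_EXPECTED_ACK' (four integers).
After event 0: A_seq=0 A_ack=200 B_seq=200 B_ack=0
After event 1: A_seq=39 A_ack=200 B_seq=200 B_ack=39
After event 2: A_seq=228 A_ack=200 B_seq=200 B_ack=39

228 200 200 39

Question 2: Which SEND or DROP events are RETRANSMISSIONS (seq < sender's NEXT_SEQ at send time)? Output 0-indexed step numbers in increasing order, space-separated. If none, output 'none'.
Step 1: SEND seq=0 -> fresh
Step 2: DROP seq=39 -> fresh
Step 3: SEND seq=228 -> fresh
Step 4: SEND seq=39 -> retransmit
Step 5: SEND seq=200 -> fresh

Answer: 4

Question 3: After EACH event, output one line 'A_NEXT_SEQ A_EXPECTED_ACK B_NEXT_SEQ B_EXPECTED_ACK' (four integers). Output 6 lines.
0 200 200 0
39 200 200 39
228 200 200 39
393 200 200 39
393 200 200 393
393 377 377 393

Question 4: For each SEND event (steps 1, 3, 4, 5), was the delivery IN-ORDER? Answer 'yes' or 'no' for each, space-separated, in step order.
Step 1: SEND seq=0 -> in-order
Step 3: SEND seq=228 -> out-of-order
Step 4: SEND seq=39 -> in-order
Step 5: SEND seq=200 -> in-order

Answer: yes no yes yes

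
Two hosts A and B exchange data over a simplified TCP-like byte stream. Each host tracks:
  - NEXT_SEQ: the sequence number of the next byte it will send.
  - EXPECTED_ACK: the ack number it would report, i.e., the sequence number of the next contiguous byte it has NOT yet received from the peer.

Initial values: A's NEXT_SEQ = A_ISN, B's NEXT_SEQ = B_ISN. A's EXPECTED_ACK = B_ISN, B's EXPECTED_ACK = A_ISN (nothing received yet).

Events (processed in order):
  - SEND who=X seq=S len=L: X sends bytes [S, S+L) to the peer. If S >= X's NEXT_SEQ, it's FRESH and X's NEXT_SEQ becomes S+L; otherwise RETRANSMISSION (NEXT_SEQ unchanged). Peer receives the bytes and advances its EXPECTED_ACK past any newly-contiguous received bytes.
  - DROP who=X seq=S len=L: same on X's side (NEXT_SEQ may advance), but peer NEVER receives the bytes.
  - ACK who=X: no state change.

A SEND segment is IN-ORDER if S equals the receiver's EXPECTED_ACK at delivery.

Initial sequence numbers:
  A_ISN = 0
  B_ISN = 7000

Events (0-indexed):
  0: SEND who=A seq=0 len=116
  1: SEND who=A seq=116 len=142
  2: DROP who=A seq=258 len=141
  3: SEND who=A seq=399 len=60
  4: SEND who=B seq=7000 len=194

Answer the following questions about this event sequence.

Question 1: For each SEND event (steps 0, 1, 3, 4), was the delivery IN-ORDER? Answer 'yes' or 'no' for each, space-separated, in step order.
Step 0: SEND seq=0 -> in-order
Step 1: SEND seq=116 -> in-order
Step 3: SEND seq=399 -> out-of-order
Step 4: SEND seq=7000 -> in-order

Answer: yes yes no yes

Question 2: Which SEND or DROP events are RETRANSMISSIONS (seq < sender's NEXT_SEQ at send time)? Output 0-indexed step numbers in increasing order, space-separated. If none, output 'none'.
Answer: none

Derivation:
Step 0: SEND seq=0 -> fresh
Step 1: SEND seq=116 -> fresh
Step 2: DROP seq=258 -> fresh
Step 3: SEND seq=399 -> fresh
Step 4: SEND seq=7000 -> fresh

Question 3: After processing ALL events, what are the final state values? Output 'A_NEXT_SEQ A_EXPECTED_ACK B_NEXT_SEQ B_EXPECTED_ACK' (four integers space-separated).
Answer: 459 7194 7194 258

Derivation:
After event 0: A_seq=116 A_ack=7000 B_seq=7000 B_ack=116
After event 1: A_seq=258 A_ack=7000 B_seq=7000 B_ack=258
After event 2: A_seq=399 A_ack=7000 B_seq=7000 B_ack=258
After event 3: A_seq=459 A_ack=7000 B_seq=7000 B_ack=258
After event 4: A_seq=459 A_ack=7194 B_seq=7194 B_ack=258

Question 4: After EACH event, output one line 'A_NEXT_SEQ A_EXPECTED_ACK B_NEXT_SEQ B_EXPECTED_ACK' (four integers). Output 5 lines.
116 7000 7000 116
258 7000 7000 258
399 7000 7000 258
459 7000 7000 258
459 7194 7194 258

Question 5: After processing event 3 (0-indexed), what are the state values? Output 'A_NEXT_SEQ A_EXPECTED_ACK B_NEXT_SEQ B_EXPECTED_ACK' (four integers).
After event 0: A_seq=116 A_ack=7000 B_seq=7000 B_ack=116
After event 1: A_seq=258 A_ack=7000 B_seq=7000 B_ack=258
After event 2: A_seq=399 A_ack=7000 B_seq=7000 B_ack=258
After event 3: A_seq=459 A_ack=7000 B_seq=7000 B_ack=258

459 7000 7000 258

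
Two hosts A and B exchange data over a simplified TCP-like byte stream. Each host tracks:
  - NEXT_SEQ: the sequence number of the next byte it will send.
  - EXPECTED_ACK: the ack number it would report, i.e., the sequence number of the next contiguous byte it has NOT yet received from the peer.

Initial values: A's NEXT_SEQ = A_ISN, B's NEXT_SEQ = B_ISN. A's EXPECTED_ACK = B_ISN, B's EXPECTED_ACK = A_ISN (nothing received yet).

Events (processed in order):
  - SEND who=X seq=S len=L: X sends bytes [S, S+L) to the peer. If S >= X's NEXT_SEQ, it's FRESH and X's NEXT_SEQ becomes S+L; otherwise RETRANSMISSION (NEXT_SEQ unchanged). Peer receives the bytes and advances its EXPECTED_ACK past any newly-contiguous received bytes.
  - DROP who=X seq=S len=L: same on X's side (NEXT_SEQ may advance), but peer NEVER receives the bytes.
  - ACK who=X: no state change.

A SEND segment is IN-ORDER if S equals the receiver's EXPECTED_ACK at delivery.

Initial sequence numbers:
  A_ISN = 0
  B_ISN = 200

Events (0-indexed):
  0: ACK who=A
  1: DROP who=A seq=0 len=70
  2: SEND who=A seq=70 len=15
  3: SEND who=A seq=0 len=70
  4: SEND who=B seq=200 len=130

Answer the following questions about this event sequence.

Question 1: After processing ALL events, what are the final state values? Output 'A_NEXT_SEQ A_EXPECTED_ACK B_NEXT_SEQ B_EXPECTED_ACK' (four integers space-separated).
Answer: 85 330 330 85

Derivation:
After event 0: A_seq=0 A_ack=200 B_seq=200 B_ack=0
After event 1: A_seq=70 A_ack=200 B_seq=200 B_ack=0
After event 2: A_seq=85 A_ack=200 B_seq=200 B_ack=0
After event 3: A_seq=85 A_ack=200 B_seq=200 B_ack=85
After event 4: A_seq=85 A_ack=330 B_seq=330 B_ack=85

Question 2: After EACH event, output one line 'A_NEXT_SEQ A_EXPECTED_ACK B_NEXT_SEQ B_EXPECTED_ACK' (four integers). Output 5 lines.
0 200 200 0
70 200 200 0
85 200 200 0
85 200 200 85
85 330 330 85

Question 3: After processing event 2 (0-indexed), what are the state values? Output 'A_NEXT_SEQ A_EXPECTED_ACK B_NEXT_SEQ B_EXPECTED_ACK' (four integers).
After event 0: A_seq=0 A_ack=200 B_seq=200 B_ack=0
After event 1: A_seq=70 A_ack=200 B_seq=200 B_ack=0
After event 2: A_seq=85 A_ack=200 B_seq=200 B_ack=0

85 200 200 0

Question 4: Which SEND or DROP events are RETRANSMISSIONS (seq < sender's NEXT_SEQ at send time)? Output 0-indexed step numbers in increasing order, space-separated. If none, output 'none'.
Step 1: DROP seq=0 -> fresh
Step 2: SEND seq=70 -> fresh
Step 3: SEND seq=0 -> retransmit
Step 4: SEND seq=200 -> fresh

Answer: 3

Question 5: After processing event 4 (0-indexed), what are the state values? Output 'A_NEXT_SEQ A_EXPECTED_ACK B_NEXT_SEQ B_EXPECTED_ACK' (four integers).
After event 0: A_seq=0 A_ack=200 B_seq=200 B_ack=0
After event 1: A_seq=70 A_ack=200 B_seq=200 B_ack=0
After event 2: A_seq=85 A_ack=200 B_seq=200 B_ack=0
After event 3: A_seq=85 A_ack=200 B_seq=200 B_ack=85
After event 4: A_seq=85 A_ack=330 B_seq=330 B_ack=85

85 330 330 85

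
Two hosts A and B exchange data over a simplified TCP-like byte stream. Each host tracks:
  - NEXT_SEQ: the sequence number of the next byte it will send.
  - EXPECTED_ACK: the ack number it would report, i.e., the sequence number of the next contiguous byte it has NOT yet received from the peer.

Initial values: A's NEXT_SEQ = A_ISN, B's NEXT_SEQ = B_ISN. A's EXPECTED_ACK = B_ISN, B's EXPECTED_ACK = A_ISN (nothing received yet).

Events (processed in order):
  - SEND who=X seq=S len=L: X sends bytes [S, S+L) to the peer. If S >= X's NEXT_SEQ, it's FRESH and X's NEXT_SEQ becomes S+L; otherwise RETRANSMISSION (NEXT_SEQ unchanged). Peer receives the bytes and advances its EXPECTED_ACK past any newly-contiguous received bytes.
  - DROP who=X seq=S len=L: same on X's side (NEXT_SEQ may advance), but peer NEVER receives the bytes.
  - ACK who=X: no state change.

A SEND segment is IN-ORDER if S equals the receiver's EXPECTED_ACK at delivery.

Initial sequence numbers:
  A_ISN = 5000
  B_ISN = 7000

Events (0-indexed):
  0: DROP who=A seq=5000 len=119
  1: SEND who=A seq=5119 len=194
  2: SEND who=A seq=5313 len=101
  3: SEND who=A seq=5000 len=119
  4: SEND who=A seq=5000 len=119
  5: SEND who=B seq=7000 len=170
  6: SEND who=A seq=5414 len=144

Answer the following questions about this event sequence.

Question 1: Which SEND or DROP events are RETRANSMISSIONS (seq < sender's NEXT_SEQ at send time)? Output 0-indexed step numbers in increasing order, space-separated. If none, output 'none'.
Answer: 3 4

Derivation:
Step 0: DROP seq=5000 -> fresh
Step 1: SEND seq=5119 -> fresh
Step 2: SEND seq=5313 -> fresh
Step 3: SEND seq=5000 -> retransmit
Step 4: SEND seq=5000 -> retransmit
Step 5: SEND seq=7000 -> fresh
Step 6: SEND seq=5414 -> fresh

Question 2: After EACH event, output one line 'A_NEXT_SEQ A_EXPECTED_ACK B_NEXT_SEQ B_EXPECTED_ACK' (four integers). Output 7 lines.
5119 7000 7000 5000
5313 7000 7000 5000
5414 7000 7000 5000
5414 7000 7000 5414
5414 7000 7000 5414
5414 7170 7170 5414
5558 7170 7170 5558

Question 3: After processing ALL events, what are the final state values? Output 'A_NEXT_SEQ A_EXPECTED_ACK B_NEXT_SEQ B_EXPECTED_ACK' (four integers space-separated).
After event 0: A_seq=5119 A_ack=7000 B_seq=7000 B_ack=5000
After event 1: A_seq=5313 A_ack=7000 B_seq=7000 B_ack=5000
After event 2: A_seq=5414 A_ack=7000 B_seq=7000 B_ack=5000
After event 3: A_seq=5414 A_ack=7000 B_seq=7000 B_ack=5414
After event 4: A_seq=5414 A_ack=7000 B_seq=7000 B_ack=5414
After event 5: A_seq=5414 A_ack=7170 B_seq=7170 B_ack=5414
After event 6: A_seq=5558 A_ack=7170 B_seq=7170 B_ack=5558

Answer: 5558 7170 7170 5558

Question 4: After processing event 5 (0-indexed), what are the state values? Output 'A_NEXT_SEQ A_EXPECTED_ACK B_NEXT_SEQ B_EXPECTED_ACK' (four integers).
After event 0: A_seq=5119 A_ack=7000 B_seq=7000 B_ack=5000
After event 1: A_seq=5313 A_ack=7000 B_seq=7000 B_ack=5000
After event 2: A_seq=5414 A_ack=7000 B_seq=7000 B_ack=5000
After event 3: A_seq=5414 A_ack=7000 B_seq=7000 B_ack=5414
After event 4: A_seq=5414 A_ack=7000 B_seq=7000 B_ack=5414
After event 5: A_seq=5414 A_ack=7170 B_seq=7170 B_ack=5414

5414 7170 7170 5414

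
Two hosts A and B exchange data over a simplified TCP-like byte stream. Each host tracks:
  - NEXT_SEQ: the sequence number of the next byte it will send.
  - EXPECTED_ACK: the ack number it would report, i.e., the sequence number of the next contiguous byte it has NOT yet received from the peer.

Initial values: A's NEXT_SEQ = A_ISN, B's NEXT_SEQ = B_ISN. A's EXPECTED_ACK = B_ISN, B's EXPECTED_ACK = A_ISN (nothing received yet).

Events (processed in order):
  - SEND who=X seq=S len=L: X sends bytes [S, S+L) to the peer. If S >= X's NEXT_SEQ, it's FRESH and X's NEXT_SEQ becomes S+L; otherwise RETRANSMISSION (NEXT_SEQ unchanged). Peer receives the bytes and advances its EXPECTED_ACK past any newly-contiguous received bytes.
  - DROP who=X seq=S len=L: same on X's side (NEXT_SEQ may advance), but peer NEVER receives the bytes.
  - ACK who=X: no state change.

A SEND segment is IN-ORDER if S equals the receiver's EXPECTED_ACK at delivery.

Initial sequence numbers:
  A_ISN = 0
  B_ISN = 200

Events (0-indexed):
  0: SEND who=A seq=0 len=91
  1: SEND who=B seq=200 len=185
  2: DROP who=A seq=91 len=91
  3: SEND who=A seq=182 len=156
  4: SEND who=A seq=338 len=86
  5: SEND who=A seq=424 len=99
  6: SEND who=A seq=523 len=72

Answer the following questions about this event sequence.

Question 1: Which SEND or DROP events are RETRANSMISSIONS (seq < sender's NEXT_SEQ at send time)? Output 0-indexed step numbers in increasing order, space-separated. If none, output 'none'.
Answer: none

Derivation:
Step 0: SEND seq=0 -> fresh
Step 1: SEND seq=200 -> fresh
Step 2: DROP seq=91 -> fresh
Step 3: SEND seq=182 -> fresh
Step 4: SEND seq=338 -> fresh
Step 5: SEND seq=424 -> fresh
Step 6: SEND seq=523 -> fresh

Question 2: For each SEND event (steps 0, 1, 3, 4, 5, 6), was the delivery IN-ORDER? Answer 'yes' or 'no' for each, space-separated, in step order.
Answer: yes yes no no no no

Derivation:
Step 0: SEND seq=0 -> in-order
Step 1: SEND seq=200 -> in-order
Step 3: SEND seq=182 -> out-of-order
Step 4: SEND seq=338 -> out-of-order
Step 5: SEND seq=424 -> out-of-order
Step 6: SEND seq=523 -> out-of-order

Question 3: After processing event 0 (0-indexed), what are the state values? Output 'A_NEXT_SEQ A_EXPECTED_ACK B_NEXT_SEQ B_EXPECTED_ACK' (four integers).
After event 0: A_seq=91 A_ack=200 B_seq=200 B_ack=91

91 200 200 91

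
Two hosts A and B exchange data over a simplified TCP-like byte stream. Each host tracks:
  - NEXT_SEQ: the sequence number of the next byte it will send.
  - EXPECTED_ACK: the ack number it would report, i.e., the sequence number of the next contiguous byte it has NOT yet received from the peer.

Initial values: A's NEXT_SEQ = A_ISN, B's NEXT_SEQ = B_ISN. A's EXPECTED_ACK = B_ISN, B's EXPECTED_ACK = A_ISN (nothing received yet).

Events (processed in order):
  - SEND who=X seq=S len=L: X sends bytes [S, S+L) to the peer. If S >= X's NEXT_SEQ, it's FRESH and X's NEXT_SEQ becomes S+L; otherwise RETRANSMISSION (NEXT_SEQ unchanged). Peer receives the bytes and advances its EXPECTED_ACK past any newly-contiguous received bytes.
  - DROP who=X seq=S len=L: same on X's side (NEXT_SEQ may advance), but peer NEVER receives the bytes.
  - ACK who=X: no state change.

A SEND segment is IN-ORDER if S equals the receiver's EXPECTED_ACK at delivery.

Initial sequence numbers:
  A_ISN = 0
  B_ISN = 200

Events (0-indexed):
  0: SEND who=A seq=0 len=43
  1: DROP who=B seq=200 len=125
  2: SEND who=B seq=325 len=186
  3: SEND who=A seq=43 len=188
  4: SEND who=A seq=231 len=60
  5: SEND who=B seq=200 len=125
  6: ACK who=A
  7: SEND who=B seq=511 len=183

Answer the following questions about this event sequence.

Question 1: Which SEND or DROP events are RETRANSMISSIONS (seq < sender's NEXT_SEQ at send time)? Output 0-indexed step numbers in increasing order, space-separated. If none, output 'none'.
Answer: 5

Derivation:
Step 0: SEND seq=0 -> fresh
Step 1: DROP seq=200 -> fresh
Step 2: SEND seq=325 -> fresh
Step 3: SEND seq=43 -> fresh
Step 4: SEND seq=231 -> fresh
Step 5: SEND seq=200 -> retransmit
Step 7: SEND seq=511 -> fresh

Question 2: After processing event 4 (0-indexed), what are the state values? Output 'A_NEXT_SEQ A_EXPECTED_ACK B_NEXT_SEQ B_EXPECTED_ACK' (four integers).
After event 0: A_seq=43 A_ack=200 B_seq=200 B_ack=43
After event 1: A_seq=43 A_ack=200 B_seq=325 B_ack=43
After event 2: A_seq=43 A_ack=200 B_seq=511 B_ack=43
After event 3: A_seq=231 A_ack=200 B_seq=511 B_ack=231
After event 4: A_seq=291 A_ack=200 B_seq=511 B_ack=291

291 200 511 291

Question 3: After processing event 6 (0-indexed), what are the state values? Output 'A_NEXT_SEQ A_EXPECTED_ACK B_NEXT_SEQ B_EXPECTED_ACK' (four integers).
After event 0: A_seq=43 A_ack=200 B_seq=200 B_ack=43
After event 1: A_seq=43 A_ack=200 B_seq=325 B_ack=43
After event 2: A_seq=43 A_ack=200 B_seq=511 B_ack=43
After event 3: A_seq=231 A_ack=200 B_seq=511 B_ack=231
After event 4: A_seq=291 A_ack=200 B_seq=511 B_ack=291
After event 5: A_seq=291 A_ack=511 B_seq=511 B_ack=291
After event 6: A_seq=291 A_ack=511 B_seq=511 B_ack=291

291 511 511 291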